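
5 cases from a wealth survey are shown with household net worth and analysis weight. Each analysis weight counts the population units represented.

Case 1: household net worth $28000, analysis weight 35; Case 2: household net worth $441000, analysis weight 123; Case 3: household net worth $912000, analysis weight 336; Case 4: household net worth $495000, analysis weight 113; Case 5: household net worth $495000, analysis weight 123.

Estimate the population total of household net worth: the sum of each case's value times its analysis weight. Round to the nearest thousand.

478475000

Weighted total = 28000×35 + 441000×123 + 912000×336 + 495000×113 + 495000×123
  = 478475000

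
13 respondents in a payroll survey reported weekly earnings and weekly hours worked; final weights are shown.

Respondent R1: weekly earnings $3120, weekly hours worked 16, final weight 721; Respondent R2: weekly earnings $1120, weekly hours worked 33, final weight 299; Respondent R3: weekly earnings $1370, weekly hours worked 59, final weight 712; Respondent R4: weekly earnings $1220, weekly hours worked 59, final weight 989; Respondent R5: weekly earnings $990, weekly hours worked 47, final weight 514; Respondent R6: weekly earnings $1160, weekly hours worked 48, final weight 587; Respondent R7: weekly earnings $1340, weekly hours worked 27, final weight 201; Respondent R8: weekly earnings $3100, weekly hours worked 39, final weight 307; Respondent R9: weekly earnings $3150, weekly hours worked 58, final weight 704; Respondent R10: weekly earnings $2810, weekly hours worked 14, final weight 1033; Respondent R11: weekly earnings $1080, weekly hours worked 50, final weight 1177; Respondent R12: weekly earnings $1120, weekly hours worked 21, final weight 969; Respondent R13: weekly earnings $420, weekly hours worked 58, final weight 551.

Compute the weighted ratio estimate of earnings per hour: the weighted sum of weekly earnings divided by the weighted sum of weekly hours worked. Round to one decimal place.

Σ wᵢ·y = 14885430
Σ wᵢ·x = 357947
Ratio = 14885430 / 357947 = 41.58557

41.6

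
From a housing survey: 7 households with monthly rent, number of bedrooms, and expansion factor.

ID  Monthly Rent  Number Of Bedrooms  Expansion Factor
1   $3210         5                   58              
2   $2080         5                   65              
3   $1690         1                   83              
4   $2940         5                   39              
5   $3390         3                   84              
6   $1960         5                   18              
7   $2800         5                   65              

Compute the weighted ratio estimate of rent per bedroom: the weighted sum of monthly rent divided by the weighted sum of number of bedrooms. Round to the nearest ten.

690

Σ wᵢ·y = 3210×58 + 2080×65 + 1690×83 + 2940×39 + 3390×84 + 1960×18 + 2800×65
  = 186180 + 135200 + 140270 + 114660 + 284760 + 35280 + 182000 = 1078350
Σ wᵢ·x = 5×58 + 5×65 + 1×83 + 5×39 + 3×84 + 5×18 + 5×65
  = 1560
Ratio = 1078350 / 1560 = 691.25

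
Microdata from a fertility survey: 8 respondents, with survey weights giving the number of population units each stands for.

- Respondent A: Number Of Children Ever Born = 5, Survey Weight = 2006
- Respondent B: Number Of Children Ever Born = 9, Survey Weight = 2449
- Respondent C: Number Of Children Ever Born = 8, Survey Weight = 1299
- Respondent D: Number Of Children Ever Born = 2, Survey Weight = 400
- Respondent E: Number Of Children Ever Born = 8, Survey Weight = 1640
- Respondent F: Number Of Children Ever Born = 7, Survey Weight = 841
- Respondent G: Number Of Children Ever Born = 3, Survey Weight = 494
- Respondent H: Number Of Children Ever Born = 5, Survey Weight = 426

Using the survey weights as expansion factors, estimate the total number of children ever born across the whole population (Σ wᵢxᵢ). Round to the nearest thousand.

Weighted total = 5×2006 + 9×2449 + 8×1299 + 2×400 + 8×1640 + 7×841 + 3×494 + 5×426
  = 65882

66000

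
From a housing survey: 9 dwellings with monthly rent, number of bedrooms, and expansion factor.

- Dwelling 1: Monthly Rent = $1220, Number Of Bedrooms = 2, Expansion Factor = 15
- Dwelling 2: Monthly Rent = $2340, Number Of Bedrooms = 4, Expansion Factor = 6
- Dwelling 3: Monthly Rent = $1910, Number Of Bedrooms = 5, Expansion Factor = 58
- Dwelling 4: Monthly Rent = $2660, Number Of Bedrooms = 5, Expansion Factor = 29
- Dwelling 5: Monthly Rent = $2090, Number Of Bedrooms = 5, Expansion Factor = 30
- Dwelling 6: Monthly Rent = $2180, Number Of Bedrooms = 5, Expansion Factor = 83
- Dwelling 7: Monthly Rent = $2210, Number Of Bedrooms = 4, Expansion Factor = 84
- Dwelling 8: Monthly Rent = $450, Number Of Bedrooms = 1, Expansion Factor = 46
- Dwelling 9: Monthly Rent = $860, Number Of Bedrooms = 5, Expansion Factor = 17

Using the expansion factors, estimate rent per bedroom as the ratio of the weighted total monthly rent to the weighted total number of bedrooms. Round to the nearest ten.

450

Σ wᵢ·y = 1220×15 + 2340×6 + 1910×58 + 2660×29 + 2090×30 + 2180×83 + 2210×84 + 450×46 + 860×17
  = 18300 + 14040 + 110780 + 77140 + 62700 + 180940 + 185640 + 20700 + 14620 = 684860
Σ wᵢ·x = 2×15 + 4×6 + 5×58 + 5×29 + 5×30 + 5×83 + 4×84 + 1×46 + 5×17
  = 30 + 24 + 290 + 145 + 150 + 415 + 336 + 46 + 85 = 1521
Ratio = 684860 / 1521 = 450.26956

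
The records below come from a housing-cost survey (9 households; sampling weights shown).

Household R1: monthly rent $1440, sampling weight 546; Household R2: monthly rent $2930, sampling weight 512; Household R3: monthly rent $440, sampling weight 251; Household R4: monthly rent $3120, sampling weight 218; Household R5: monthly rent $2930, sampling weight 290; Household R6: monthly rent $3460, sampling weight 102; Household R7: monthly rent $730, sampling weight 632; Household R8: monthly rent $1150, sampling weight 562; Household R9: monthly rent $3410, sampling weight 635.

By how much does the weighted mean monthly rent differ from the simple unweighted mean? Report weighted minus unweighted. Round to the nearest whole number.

Unweighted sum = 1440 + 2930 + 440 + 3120 + 2930 + 3460 + 730 + 1150 + 3410 = 19610
Unweighted mean = 19610 / 9 = 2178.8889
Weighted sum = 1440×546 + 2930×512 + 440×251 + 3120×218 + 2930×290 + 3460×102 + 730×632 + 1150×562 + 3410×635
  = 7552630
Sum of weights = 546 + 512 + 251 + 218 + 290 + 102 + 632 + 562 + 635 = 3748
Weighted mean = 7552630 / 3748 = 2015.1094
Difference (weighted minus unweighted) = -163.7795

-164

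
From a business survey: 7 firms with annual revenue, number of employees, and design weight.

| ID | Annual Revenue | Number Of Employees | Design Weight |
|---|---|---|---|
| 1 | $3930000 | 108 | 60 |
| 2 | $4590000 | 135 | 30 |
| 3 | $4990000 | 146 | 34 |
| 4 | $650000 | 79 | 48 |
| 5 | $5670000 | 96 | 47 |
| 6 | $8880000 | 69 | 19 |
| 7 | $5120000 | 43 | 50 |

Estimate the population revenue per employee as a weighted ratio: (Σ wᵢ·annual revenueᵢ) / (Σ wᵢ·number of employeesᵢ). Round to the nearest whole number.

Σ wᵢ·y = 3930000×60 + 4590000×30 + 4990000×34 + 650000×48 + 5670000×47 + 8880000×19 + 5120000×50
  = 235800000 + 137700000 + 169660000 + 31200000 + 266490000 + 168720000 + 256000000 = 1265570000
Σ wᵢ·x = 108×60 + 135×30 + 146×34 + 79×48 + 96×47 + 69×19 + 43×50
  = 27259
Ratio = 1265570000 / 27259 = 46427.602

46428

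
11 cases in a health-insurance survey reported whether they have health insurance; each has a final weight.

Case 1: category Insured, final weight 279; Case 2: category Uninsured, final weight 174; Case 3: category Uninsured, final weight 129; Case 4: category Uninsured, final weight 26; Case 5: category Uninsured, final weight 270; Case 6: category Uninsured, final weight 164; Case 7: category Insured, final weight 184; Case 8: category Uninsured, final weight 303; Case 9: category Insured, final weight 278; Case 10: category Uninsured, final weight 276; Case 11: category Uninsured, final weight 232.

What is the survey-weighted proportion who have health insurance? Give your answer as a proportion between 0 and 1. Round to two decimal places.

0.32

Sum of weights for 'Insured' = 279 + 184 + 278 = 741
Total weight = 2315
Weighted proportion = 741 / 2315 = 0.32008639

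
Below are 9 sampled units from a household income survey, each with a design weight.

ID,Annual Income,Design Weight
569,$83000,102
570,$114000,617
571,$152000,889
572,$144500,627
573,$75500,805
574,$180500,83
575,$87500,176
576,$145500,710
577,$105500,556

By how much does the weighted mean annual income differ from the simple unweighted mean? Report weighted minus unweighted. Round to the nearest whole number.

1270

Unweighted sum = 83000 + 114000 + 152000 + 144500 + 75500 + 180500 + 87500 + 145500 + 105500 = 1088000
Unweighted mean = 1088000 / 9 = 120888.89
Weighted sum = 83000×102 + 114000×617 + 152000×889 + 144500×627 + 75500×805 + 180500×83 + 87500×176 + 145500×710 + 105500×556
  = 8466000 + 70338000 + 135128000 + 90601500 + 60777500 + 14981500 + 15400000 + 103305000 + 58658000 = 557655500
Sum of weights = 102 + 617 + 889 + 627 + 805 + 83 + 176 + 710 + 556 = 4565
Weighted mean = 557655500 / 4565 = 122158.93
Difference (weighted minus unweighted) = 1270.0377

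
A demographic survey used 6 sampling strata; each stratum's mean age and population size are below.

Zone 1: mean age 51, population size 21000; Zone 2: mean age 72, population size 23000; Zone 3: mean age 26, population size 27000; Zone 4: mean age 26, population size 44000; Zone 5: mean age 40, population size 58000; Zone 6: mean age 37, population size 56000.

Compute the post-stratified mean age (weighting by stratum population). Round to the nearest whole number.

39

Σ Nₕ·x̄ₕ = 51×21000 + 72×23000 + 26×27000 + 26×44000 + 40×58000 + 37×56000
  = 1071000 + 1656000 + 702000 + 1144000 + 2320000 + 2072000 = 8965000
Σ Nₕ = 21000 + 23000 + 27000 + 44000 + 58000 + 56000 = 229000
Overall mean = 8965000 / 229000 = 39.148472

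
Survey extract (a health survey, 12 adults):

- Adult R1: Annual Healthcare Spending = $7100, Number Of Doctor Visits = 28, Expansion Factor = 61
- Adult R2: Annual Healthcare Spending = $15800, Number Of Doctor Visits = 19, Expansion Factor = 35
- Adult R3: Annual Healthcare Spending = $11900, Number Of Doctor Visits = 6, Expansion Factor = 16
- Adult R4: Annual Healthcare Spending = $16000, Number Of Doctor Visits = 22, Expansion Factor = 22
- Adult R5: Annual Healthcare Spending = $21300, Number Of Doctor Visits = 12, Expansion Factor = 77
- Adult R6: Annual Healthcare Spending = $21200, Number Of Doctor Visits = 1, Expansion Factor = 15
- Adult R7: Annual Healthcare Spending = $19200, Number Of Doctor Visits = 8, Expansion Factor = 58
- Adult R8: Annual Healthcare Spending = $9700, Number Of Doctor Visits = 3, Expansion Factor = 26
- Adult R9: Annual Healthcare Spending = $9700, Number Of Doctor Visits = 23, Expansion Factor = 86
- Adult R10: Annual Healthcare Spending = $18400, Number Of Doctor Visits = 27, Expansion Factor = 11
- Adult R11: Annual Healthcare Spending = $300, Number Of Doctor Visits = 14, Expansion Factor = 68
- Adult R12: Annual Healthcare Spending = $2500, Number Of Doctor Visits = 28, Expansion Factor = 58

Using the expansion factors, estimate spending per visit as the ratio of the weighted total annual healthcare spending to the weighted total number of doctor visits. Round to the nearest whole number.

Σ wᵢ·y = 7100×61 + 15800×35 + 11900×16 + 16000×22 + 21300×77 + 21200×15 + 19200×58 + 9700×26 + 9700×86 + 18400×11 + 300×68 + 2500×58
  = 6054400
Σ wᵢ·x = 9285
Ratio = 6054400 / 9285 = 652.06247

652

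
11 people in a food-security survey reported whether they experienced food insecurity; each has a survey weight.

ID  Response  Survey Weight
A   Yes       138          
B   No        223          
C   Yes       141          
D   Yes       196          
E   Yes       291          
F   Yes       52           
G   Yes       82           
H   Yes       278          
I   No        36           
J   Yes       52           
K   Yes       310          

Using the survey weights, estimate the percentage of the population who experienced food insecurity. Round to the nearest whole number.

86

Sum of weights for 'Yes' = 138 + 141 + 196 + 291 + 52 + 82 + 278 + 52 + 310 = 1540
Total weight = 138 + 223 + 141 + 196 + 291 + 52 + 82 + 278 + 36 + 52 + 310 = 1799
Weighted proportion = 1540 / 1799 = 0.85603113 → 85.603113%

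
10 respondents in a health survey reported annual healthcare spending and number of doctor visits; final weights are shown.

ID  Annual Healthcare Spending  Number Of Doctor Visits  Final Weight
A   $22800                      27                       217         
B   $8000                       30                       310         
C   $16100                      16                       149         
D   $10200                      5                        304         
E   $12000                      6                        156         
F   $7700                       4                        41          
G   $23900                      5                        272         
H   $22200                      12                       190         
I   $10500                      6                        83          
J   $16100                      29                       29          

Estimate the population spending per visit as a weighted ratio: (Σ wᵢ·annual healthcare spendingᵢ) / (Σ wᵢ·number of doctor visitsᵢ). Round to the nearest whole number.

Σ wᵢ·y = 22800×217 + 8000×310 + 16100×149 + 10200×304 + 12000×156 + 7700×41 + 23900×272 + 22200×190 + 10500×83 + 16100×29
  = 4947600 + 2480000 + 2398900 + 3100800 + 1872000 + 315700 + 6500800 + 4218000 + 871500 + 466900 = 27172200
Σ wᵢ·x = 27×217 + 30×310 + 16×149 + 5×304 + 6×156 + 4×41 + 5×272 + 12×190 + 6×83 + 29×29
  = 5859 + 9300 + 2384 + 1520 + 936 + 164 + 1360 + 2280 + 498 + 841 = 25142
Ratio = 27172200 / 25142 = 1080.7493

1081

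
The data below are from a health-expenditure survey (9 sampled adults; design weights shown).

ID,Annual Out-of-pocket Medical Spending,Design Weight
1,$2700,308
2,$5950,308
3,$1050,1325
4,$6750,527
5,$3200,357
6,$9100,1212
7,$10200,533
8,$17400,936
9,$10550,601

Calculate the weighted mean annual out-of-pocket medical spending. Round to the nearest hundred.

7800

Weighted sum = 2700×308 + 5950×308 + 1050×1325 + 6750×527 + 3200×357 + 9100×1212 + 10200×533 + 17400×936 + 10550×601
  = 47847850
Sum of weights = 6107
Weighted mean = 47847850 / 6107 = 7834.9189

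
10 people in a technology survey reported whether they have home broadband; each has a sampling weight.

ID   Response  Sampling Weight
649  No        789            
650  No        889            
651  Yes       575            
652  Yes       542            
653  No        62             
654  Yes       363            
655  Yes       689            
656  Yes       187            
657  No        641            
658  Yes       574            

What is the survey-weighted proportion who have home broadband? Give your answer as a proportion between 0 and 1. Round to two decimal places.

Sum of weights for 'Yes' = 575 + 542 + 363 + 689 + 187 + 574 = 2930
Total weight = 789 + 889 + 575 + 542 + 62 + 363 + 689 + 187 + 641 + 574 = 5311
Weighted proportion = 2930 / 5311 = 0.55168518

0.55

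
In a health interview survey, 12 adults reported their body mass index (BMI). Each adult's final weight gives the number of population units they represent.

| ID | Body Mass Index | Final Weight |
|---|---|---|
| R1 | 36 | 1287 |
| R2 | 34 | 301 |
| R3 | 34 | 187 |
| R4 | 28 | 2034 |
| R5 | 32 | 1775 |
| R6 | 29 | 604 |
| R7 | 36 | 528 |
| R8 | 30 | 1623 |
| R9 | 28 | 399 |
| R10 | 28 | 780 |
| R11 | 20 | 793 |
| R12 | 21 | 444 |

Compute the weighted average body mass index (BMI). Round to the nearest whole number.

Weighted sum = 36×1287 + 34×301 + 34×187 + 28×2034 + 32×1775 + 29×604 + 36×528 + 30×1623 + 28×399 + 28×780 + 20×793 + 21×444
  = 46332 + 10234 + 6358 + 56952 + 56800 + 17516 + 19008 + 48690 + 11172 + 21840 + 15860 + 9324 = 320086
Sum of weights = 10755
Weighted mean = 320086 / 10755 = 29.761599

30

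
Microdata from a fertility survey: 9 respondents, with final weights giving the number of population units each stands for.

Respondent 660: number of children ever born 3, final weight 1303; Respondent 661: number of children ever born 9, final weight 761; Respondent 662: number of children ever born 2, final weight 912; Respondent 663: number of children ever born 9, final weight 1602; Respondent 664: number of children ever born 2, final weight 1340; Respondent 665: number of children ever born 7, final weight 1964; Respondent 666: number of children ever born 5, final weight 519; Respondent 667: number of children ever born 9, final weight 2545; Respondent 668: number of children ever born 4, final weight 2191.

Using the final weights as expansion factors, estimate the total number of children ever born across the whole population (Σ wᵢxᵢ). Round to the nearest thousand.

78000

Weighted total = 3×1303 + 9×761 + 2×912 + 9×1602 + 2×1340 + 7×1964 + 5×519 + 9×2545 + 4×2191
  = 77692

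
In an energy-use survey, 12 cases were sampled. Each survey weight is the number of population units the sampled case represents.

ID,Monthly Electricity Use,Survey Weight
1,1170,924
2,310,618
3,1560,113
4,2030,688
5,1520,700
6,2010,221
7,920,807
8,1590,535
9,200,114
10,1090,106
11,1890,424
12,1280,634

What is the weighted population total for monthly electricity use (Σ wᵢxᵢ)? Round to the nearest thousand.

7698000

Weighted total = 7698100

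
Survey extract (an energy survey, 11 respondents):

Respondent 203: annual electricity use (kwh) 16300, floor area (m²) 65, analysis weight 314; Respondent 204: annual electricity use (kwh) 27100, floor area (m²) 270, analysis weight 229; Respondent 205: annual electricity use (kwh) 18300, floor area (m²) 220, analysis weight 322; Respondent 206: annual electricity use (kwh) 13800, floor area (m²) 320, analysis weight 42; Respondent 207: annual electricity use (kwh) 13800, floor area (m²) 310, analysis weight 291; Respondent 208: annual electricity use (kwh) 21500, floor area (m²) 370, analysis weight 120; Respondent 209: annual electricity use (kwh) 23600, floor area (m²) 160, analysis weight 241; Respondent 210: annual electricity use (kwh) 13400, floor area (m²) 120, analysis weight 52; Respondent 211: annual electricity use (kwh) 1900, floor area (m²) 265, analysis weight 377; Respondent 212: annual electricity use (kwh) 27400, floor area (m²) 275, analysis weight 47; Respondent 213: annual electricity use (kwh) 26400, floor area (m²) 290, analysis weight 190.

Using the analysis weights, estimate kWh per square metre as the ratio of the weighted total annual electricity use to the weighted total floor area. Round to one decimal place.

73.6

Σ wᵢ·y = 16300×314 + 27100×229 + 18300×322 + 13800×42 + 13800×291 + 21500×120 + 23600×241 + 13400×52 + 1900×377 + 27400×47 + 26400×190
  = 37796600
Σ wᵢ·x = 513860
Ratio = 37796600 / 513860 = 73.554275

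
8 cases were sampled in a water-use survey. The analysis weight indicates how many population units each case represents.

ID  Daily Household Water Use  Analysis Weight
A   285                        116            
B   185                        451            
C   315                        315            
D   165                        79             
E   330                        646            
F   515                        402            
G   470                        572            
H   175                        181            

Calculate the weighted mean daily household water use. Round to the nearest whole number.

Weighted sum = 285×116 + 185×451 + 315×315 + 165×79 + 330×646 + 515×402 + 470×572 + 175×181
  = 33060 + 83435 + 99225 + 13035 + 213180 + 207030 + 268840 + 31675 = 949480
Sum of weights = 116 + 451 + 315 + 79 + 646 + 402 + 572 + 181 = 2762
Weighted mean = 949480 / 2762 = 343.76539

344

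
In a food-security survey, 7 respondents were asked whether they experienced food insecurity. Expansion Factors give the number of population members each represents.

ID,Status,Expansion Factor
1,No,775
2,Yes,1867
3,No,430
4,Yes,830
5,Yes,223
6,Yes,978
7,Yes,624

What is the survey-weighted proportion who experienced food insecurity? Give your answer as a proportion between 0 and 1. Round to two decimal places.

0.79

Sum of weights for 'Yes' = 1867 + 830 + 223 + 978 + 624 = 4522
Total weight = 775 + 1867 + 430 + 830 + 223 + 978 + 624 = 5727
Weighted proportion = 4522 / 5727 = 0.78959316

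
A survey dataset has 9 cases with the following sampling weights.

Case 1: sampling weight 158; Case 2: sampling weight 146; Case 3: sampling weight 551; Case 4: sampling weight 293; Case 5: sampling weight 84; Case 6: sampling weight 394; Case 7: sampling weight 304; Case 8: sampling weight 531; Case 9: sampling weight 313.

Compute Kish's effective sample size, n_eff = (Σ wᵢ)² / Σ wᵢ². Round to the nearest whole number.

Σ wᵢ = 158 + 146 + 551 + 293 + 84 + 394 + 304 + 531 + 313 = 2774
Σ wᵢ² = 24964 + 21316 + 303601 + 85849 + 7056 + 155236 + 92416 + 281961 + 97969 = 1070368
n_eff = 2774² / 1070368 = 7695076 / 1070368 = 7.1891873

7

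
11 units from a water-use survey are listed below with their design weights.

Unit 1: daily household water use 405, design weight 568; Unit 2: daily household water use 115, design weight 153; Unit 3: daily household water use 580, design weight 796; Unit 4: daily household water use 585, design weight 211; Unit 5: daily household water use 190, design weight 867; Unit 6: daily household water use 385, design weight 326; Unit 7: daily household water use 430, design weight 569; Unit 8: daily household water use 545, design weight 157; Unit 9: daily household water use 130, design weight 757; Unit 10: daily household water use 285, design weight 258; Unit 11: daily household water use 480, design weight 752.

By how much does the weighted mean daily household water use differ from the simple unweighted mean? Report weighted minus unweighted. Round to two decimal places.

Unweighted sum = 405 + 115 + 580 + 585 + 190 + 385 + 430 + 545 + 130 + 285 + 480 = 4130
Unweighted mean = 4130 / 11 = 375.45455
Weighted sum = 405×568 + 115×153 + 580×796 + 585×211 + 190×867 + 385×326 + 430×569 + 545×157 + 130×757 + 285×258 + 480×752
  = 230040 + 17595 + 461680 + 123435 + 164730 + 125510 + 244670 + 85565 + 98410 + 73530 + 360960 = 1986125
Sum of weights = 568 + 153 + 796 + 211 + 867 + 326 + 569 + 157 + 757 + 258 + 752 = 5414
Weighted mean = 1986125 / 5414 = 366.84983
Difference (weighted minus unweighted) = -8.6047117

-8.60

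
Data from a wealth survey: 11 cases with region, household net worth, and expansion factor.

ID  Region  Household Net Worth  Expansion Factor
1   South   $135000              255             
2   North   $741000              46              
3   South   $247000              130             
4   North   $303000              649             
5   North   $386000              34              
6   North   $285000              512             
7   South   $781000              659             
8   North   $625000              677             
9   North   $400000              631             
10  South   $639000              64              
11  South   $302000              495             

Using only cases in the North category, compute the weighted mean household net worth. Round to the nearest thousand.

418000

North rows: 2, 4, 5, 6, 8, 9
Weighted sum = 741000×46 + 303000×649 + 386000×34 + 285000×512 + 625000×677 + 400000×631
  = 1065302000
Sum of weights = 46 + 649 + 34 + 512 + 677 + 631 = 2549
Weighted mean = 1065302000 / 2549 = 417929.38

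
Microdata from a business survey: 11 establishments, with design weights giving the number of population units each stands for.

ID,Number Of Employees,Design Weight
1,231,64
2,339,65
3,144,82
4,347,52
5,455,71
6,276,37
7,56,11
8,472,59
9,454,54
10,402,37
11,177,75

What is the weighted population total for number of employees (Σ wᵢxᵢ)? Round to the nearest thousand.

190000

Weighted total = 231×64 + 339×65 + 144×82 + 347×52 + 455×71 + 276×37 + 56×11 + 472×59 + 454×54 + 402×37 + 177×75
  = 14784 + 22035 + 11808 + 18044 + 32305 + 10212 + 616 + 27848 + 24516 + 14874 + 13275 = 190317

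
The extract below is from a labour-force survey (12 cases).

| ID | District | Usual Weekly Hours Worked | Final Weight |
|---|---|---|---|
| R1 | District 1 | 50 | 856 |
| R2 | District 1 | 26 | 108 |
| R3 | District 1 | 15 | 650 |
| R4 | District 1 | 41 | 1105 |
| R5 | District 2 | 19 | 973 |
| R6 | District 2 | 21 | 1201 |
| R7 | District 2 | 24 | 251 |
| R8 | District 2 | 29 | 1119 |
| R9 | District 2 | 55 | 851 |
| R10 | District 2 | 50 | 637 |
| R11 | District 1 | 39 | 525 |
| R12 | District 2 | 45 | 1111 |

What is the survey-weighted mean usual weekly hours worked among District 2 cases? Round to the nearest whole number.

34

District 2 rows: R5, R6, R7, R8, R9, R10, R12
Weighted sum = 19×973 + 21×1201 + 24×251 + 29×1119 + 55×851 + 50×637 + 45×1111
  = 18487 + 25221 + 6024 + 32451 + 46805 + 31850 + 49995 = 210833
Sum of weights = 973 + 1201 + 251 + 1119 + 851 + 637 + 1111 = 6143
Weighted mean = 210833 / 6143 = 34.320853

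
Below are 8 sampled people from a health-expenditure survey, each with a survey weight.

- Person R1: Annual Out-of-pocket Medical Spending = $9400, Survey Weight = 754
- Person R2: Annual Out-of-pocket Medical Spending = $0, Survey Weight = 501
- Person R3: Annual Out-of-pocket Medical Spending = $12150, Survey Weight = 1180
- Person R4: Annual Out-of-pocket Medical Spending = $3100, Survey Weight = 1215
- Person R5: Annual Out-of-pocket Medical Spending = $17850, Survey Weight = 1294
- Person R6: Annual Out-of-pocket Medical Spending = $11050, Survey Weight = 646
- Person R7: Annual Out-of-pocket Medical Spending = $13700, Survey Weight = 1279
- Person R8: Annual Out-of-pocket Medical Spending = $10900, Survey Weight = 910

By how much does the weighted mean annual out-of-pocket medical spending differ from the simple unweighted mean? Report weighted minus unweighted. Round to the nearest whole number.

Unweighted sum = 9400 + 0 + 12150 + 3100 + 17850 + 11050 + 13700 + 10900 = 78150
Unweighted mean = 78150 / 8 = 9768.75
Weighted sum = 9400×754 + 0×501 + 12150×1180 + 3100×1215 + 17850×1294 + 11050×646 + 13700×1279 + 10900×910
  = 82868600
Sum of weights = 754 + 501 + 1180 + 1215 + 1294 + 646 + 1279 + 910 = 7779
Weighted mean = 82868600 / 7779 = 10652.86
Difference (weighted minus unweighted) = 884.11026

884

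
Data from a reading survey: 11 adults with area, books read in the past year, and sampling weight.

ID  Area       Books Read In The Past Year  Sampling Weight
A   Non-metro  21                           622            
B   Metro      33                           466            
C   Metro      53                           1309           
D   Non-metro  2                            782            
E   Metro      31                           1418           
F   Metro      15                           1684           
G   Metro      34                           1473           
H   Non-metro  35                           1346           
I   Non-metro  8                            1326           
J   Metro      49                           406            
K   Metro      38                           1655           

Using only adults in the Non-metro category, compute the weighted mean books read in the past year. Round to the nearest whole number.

Non-metro rows: A, D, H, I
Weighted sum = 21×622 + 2×782 + 35×1346 + 8×1326
  = 13062 + 1564 + 47110 + 10608 = 72344
Sum of weights = 622 + 782 + 1346 + 1326 = 4076
Weighted mean = 72344 / 4076 = 17.748773

18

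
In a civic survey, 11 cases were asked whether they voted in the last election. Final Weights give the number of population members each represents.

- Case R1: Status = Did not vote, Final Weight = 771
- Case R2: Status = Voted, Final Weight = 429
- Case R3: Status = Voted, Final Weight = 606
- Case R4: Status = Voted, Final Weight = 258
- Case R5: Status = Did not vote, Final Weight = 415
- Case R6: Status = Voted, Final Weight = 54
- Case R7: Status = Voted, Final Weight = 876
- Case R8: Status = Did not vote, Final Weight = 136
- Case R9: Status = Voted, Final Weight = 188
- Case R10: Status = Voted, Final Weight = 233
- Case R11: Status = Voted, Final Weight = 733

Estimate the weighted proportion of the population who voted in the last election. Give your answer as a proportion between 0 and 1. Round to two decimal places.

Sum of weights for 'Voted' = 429 + 606 + 258 + 54 + 876 + 188 + 233 + 733 = 3377
Total weight = 771 + 429 + 606 + 258 + 415 + 54 + 876 + 136 + 188 + 233 + 733 = 4699
Weighted proportion = 3377 / 4699 = 0.71866355

0.72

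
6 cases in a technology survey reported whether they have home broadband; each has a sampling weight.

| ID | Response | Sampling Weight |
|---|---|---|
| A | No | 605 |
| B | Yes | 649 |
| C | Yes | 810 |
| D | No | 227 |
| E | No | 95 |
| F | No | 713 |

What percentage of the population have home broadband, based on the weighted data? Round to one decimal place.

Sum of weights for 'Yes' = 649 + 810 = 1459
Total weight = 605 + 649 + 810 + 227 + 95 + 713 = 3099
Weighted proportion = 1459 / 3099 = 0.47079703 → 47.079703%

47.1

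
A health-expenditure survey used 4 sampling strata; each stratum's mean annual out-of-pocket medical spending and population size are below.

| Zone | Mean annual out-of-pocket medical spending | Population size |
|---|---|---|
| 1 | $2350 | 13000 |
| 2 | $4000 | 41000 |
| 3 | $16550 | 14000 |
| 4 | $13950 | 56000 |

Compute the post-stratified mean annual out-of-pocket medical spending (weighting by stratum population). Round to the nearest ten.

Σ Nₕ·x̄ₕ = 2350×13000 + 4000×41000 + 16550×14000 + 13950×56000
  = 30550000 + 164000000 + 231700000 + 781200000 = 1207450000
Σ Nₕ = 13000 + 41000 + 14000 + 56000 = 124000
Overall mean = 1207450000 / 124000 = 9737.5

9740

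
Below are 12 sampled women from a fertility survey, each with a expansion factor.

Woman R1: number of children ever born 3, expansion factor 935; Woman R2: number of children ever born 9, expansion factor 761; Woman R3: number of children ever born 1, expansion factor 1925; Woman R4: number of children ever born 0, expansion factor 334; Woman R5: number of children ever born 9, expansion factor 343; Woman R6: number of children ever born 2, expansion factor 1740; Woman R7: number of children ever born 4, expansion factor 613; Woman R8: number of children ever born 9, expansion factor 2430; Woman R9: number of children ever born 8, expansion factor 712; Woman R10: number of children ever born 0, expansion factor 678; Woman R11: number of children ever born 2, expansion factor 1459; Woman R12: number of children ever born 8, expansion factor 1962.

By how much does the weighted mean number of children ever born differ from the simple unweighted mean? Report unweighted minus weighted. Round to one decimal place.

-0.2

Unweighted sum = 3 + 9 + 1 + 0 + 9 + 2 + 4 + 9 + 8 + 0 + 2 + 8 = 55
Unweighted mean = 55 / 12 = 4.5833333
Weighted sum = 3×935 + 9×761 + 1×1925 + 0×334 + 9×343 + 2×1740 + 4×613 + 9×2430 + 8×712 + 0×678 + 2×1459 + 8×1962
  = 2805 + 6849 + 1925 + 0 + 3087 + 3480 + 2452 + 21870 + 5696 + 0 + 2918 + 15696 = 66778
Sum of weights = 935 + 761 + 1925 + 334 + 343 + 1740 + 613 + 2430 + 712 + 678 + 1459 + 1962 = 13892
Weighted mean = 66778 / 13892 = 4.8069392
Difference (unweighted minus weighted) = -0.22360591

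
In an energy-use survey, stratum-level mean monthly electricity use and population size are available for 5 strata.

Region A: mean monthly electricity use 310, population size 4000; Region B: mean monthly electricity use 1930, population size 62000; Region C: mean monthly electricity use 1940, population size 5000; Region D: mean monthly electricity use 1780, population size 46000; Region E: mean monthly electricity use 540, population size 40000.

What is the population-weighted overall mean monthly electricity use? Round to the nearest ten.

1490

Σ Nₕ·x̄ₕ = 310×4000 + 1930×62000 + 1940×5000 + 1780×46000 + 540×40000
  = 1240000 + 119660000 + 9700000 + 81880000 + 21600000 = 234080000
Σ Nₕ = 4000 + 62000 + 5000 + 46000 + 40000 = 157000
Overall mean = 234080000 / 157000 = 1490.9554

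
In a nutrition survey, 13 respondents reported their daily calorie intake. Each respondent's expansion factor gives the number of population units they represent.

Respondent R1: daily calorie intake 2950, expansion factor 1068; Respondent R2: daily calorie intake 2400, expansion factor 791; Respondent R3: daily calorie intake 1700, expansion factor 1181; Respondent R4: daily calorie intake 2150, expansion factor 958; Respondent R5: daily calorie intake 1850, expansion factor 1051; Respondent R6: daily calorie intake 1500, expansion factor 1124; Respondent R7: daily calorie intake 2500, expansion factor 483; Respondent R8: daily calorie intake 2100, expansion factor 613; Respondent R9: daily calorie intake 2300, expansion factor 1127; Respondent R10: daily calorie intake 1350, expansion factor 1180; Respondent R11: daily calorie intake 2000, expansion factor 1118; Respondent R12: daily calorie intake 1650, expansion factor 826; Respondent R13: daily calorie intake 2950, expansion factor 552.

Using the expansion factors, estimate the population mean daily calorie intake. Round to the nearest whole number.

2042

Weighted sum = 24653950
Sum of weights = 12072
Weighted mean = 24653950 / 12072 = 2042.2424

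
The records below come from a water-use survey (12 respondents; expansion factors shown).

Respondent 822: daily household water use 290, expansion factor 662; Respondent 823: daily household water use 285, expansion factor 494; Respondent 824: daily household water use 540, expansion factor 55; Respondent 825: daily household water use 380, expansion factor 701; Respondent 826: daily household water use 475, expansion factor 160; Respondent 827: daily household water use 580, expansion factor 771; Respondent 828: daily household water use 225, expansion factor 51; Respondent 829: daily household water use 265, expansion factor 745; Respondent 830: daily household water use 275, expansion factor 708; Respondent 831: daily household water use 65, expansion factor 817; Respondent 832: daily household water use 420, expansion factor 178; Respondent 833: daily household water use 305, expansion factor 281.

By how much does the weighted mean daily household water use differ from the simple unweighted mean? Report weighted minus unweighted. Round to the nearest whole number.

-27

Unweighted sum = 290 + 285 + 540 + 380 + 475 + 580 + 225 + 265 + 275 + 65 + 420 + 305 = 4105
Unweighted mean = 4105 / 12 = 342.08333
Weighted sum = 290×662 + 285×494 + 540×55 + 380×701 + 475×160 + 580×771 + 225×51 + 265×745 + 275×708 + 65×817 + 420×178 + 305×281
  = 191980 + 140790 + 29700 + 266380 + 76000 + 447180 + 11475 + 197425 + 194700 + 53105 + 74760 + 85705 = 1769200
Sum of weights = 5623
Weighted mean = 1769200 / 5623 = 314.63632
Difference (weighted minus unweighted) = -27.447018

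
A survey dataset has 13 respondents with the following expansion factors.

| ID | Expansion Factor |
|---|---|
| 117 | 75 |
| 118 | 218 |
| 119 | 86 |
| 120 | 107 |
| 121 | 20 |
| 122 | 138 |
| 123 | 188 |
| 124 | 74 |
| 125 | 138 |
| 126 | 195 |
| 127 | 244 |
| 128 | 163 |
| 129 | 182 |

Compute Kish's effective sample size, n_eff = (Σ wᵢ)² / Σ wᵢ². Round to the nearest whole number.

11

Σ wᵢ = 1828
Σ wᵢ² = 308556
n_eff = 1828² / 308556 = 3341584 / 308556 = 10.829749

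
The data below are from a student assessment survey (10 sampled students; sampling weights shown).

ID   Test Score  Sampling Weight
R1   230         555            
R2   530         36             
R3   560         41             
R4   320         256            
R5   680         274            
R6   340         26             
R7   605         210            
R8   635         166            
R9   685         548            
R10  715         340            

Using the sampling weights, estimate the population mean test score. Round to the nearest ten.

Weighted sum = 230×555 + 530×36 + 560×41 + 320×256 + 680×274 + 340×26 + 605×210 + 635×166 + 685×548 + 715×340
  = 1297710
Sum of weights = 555 + 36 + 41 + 256 + 274 + 26 + 210 + 166 + 548 + 340 = 2452
Weighted mean = 1297710 / 2452 = 529.24551

530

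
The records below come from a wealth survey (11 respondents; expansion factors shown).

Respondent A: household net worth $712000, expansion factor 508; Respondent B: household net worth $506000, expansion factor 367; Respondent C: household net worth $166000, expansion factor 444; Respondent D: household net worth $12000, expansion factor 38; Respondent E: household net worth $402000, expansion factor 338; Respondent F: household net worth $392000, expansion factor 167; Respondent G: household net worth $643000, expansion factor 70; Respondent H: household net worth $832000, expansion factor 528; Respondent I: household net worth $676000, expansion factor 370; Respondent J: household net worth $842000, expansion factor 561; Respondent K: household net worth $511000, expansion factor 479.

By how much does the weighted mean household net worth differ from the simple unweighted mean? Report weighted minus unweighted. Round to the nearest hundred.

Unweighted sum = 5694000
Unweighted mean = 5694000 / 11 = 517636.36
Weighted sum = 712000×508 + 506000×367 + 166000×444 + 12000×38 + 402000×338 + 392000×167 + 643000×70 + 832000×528 + 676000×370 + 842000×561 + 511000×479
  = 2274455000
Sum of weights = 508 + 367 + 444 + 38 + 338 + 167 + 70 + 528 + 370 + 561 + 479 = 3870
Weighted mean = 2274455000 / 3870 = 587714.47
Difference (weighted minus unweighted) = 70078.107

70100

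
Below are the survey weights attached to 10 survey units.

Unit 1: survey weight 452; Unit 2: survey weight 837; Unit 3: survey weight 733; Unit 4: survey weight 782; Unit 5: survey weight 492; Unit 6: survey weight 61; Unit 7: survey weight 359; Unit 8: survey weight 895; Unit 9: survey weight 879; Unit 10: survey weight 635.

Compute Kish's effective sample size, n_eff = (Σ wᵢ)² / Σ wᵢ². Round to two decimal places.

Σ wᵢ = 6125
Σ wᵢ² = 204304 + 700569 + 537289 + 611524 + 242064 + 3721 + 128881 + 801025 + 772641 + 403225 = 4405243
n_eff = 6125² / 4405243 = 37515625 / 4405243 = 8.5161307

8.52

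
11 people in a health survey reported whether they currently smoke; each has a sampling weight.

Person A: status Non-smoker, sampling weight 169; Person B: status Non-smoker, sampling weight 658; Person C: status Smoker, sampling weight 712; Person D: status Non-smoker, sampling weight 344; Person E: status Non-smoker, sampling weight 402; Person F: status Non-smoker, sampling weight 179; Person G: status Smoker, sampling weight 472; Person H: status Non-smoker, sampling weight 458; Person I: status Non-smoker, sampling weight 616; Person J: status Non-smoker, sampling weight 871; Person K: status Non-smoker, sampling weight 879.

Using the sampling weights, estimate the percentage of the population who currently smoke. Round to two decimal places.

Sum of weights for 'Smoker' = 712 + 472 = 1184
Total weight = 5760
Weighted proportion = 1184 / 5760 = 0.20555556 → 20.555556%

20.56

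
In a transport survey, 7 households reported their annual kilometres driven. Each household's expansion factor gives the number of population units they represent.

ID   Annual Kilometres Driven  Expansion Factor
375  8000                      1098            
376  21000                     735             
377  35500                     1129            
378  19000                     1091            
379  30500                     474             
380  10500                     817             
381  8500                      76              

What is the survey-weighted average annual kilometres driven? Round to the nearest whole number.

Weighted sum = 8000×1098 + 21000×735 + 35500×1129 + 19000×1091 + 30500×474 + 10500×817 + 8500×76
  = 108709000
Sum of weights = 1098 + 735 + 1129 + 1091 + 474 + 817 + 76 = 5420
Weighted mean = 108709000 / 5420 = 20057.011

20057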